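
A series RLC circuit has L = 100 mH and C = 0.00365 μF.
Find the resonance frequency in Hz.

Step 1 — Resonance condition Im(Z)=0 gives ω₀ = 1/√(LC).
Step 2 — ω₀ = 1/√(0.1·3.65e-09) = 5.234e+04 rad/s.
Step 3 — f₀ = ω₀/(2π) = 8331 Hz.

f₀ = 8331 Hz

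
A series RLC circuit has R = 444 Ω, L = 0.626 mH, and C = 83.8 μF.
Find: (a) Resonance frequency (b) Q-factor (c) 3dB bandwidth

Step 1 — Resonance: ω₀ = 1/√(LC) = 1/√(0.000626·8.38e-05) = 4366 rad/s.
Step 2 — f₀ = ω₀/(2π) = 694.9 Hz.
Step 3 — Series Q: Q = ω₀L/R = 4366·0.000626/444 = 0.006156.
Step 4 — Bandwidth: Δω = ω₀/Q = 7.093e+05 rad/s; BW = Δω/(2π) = 1.129e+05 Hz.

(a) f₀ = 694.9 Hz  (b) Q = 0.006156  (c) BW = 1.129e+05 Hz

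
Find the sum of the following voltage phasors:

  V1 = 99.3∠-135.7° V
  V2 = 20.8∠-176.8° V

Step 1 — Convert each phasor to rectangular form:
  V1 = 99.3·(cos(-135.7°) + j·sin(-135.7°)) = -71.07 - j69.35 V
  V2 = 20.8·(cos(-176.8°) + j·sin(-176.8°)) = -20.77 - j1.161 V
Step 2 — Sum components: V_total = -91.84 - j70.51 V.
Step 3 — Convert to polar: |V_total| = 115.8 V, ∠V_total = -142.5°.

V_total = 115.8∠-142.5° V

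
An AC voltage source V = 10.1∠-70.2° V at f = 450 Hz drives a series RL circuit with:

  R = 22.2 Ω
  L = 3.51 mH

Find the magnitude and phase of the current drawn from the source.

Step 1 — Angular frequency: ω = 2π·f = 2π·450 = 2827 rad/s.
Step 2 — Component impedances:
  R: Z = R = 22.2 Ω
  L: Z = jωL = j·2827·0.00351 = 0 + j9.924 Ω
Step 3 — Series combination: Z_total = R + L = 22.2 + j9.924 Ω = 24.32∠24.1° Ω.
Step 4 — Source phasor: V = 10.1∠-70.2° V = 3.421 - j9.503 V.
Step 5 — Ohm's law: I = V / Z_total = (3.421 - j9.503) / (22.2 + j9.924) = -0.03104 - j0.4142 A.
Step 6 — Convert to polar: |I| = 0.4153 A, ∠I = -94.3°.

I = 0.4153∠-94.3° A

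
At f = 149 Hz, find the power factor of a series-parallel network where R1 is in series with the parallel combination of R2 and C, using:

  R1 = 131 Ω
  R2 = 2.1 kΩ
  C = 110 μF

Step 1 — Angular frequency: ω = 2π·f = 2π·149 = 936.2 rad/s.
Step 2 — Component impedances:
  R1: Z = R = 131 Ω
  R2: Z = R = 2100 Ω
  C: Z = 1/(jωC) = -j/(ω·C) = 0 - j9.71 Ω
Step 3 — Parallel branch: R2 || C = 1/(1/R2 + 1/C) = 0.0449 - j9.71 Ω.
Step 4 — Series with R1: Z_total = R1 + (R2 || C) = 131 - j9.71 Ω = 131.4∠-4.2° Ω.
Step 5 — Power factor: PF = cos(φ) = Re(Z)/|Z| = 131.04/131.4 = 0.9973.
Step 6 — Type: Im(Z) = -9.71 ⇒ leading (phase φ = -4.2°).

PF = 0.9973 (leading, φ = -4.2°)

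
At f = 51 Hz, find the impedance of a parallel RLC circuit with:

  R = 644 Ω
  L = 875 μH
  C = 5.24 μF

Step 1 — Angular frequency: ω = 2π·f = 2π·51 = 320.4 rad/s.
Step 2 — Component impedances:
  R: Z = R = 644 Ω
  L: Z = jωL = j·320.4·0.000875 = 0 + j0.2804 Ω
  C: Z = 1/(jωC) = -j/(ω·C) = 0 - j595.6 Ω
Step 3 — Parallel combination: 1/Z_total = 1/R + 1/L + 1/C; Z_total = 0.0001222 + j0.2805 Ω = 0.2805∠90.0° Ω.

Z = 0.0001222 + j0.2805 Ω = 0.2805∠90.0° Ω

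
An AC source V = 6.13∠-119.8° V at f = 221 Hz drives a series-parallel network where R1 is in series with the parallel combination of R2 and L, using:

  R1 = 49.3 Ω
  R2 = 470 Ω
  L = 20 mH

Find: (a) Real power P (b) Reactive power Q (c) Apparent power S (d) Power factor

Step 1 — Angular frequency: ω = 2π·f = 2π·221 = 1389 rad/s.
Step 2 — Component impedances:
  R1: Z = R = 49.3 Ω
  R2: Z = R = 470 Ω
  L: Z = jωL = j·1389·0.02 = 0 + j27.77 Ω
Step 3 — Parallel branch: R2 || L = 1/(1/R2 + 1/L) = 1.635 + j27.68 Ω.
Step 4 — Series with R1: Z_total = R1 + (R2 || L) = 50.94 + j27.68 Ω = 57.97∠28.5° Ω.
Step 5 — Source phasor: V = 6.13∠-119.8° V = -3.046 - j5.319 V.
Step 6 — Current: I = V / Z = -0.08999 - j0.05554 A = 0.1057∠-148.3° A.
Step 7 — Complex power: S = V·I* = 0.5696 + j0.3095 VA.
Step 8 — Real power: P = Re(S) = 0.5696 W.
Step 9 — Reactive power: Q = Im(S) = 0.3095 VAR.
Step 10 — Apparent power: |S| = 0.6482 VA.
Step 11 — Power factor: PF = P/|S| = 0.8787 (lagging).

(a) P = 0.5696 W  (b) Q = 0.3095 VAR  (c) S = 0.6482 VA  (d) PF = 0.8787 (lagging)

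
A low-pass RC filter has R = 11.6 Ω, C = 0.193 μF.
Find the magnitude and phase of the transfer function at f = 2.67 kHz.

Step 1 — Angular frequency: ω = 2π·2670 = 1.678e+04 rad/s.
Step 2 — Transfer function: H(jω) = 1/(1 + jωRC).
Step 3 — Denominator: 1 + jωRC = 1 + j·1.678e+04·11.6·1.93e-07 = 1 + j0.03756.
Step 4 — H = 0.9986 - j0.03751.
Step 5 — Magnitude: |H| = 0.9993 (-0.0 dB); phase: φ = -2.2°.

|H| = 0.9993 (-0.0 dB), φ = -2.2°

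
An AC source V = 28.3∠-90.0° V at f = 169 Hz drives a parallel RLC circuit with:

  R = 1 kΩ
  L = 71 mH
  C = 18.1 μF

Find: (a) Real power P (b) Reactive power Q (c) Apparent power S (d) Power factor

Step 1 — Angular frequency: ω = 2π·f = 2π·169 = 1062 rad/s.
Step 2 — Component impedances:
  R: Z = R = 1000 Ω
  L: Z = jωL = j·1062·0.071 = 0 + j75.39 Ω
  C: Z = 1/(jωC) = -j/(ω·C) = 0 - j52.03 Ω
Step 3 — Parallel combination: 1/Z_total = 1/R + 1/L + 1/C; Z_total = 27.42 - j163.3 Ω = 165.6∠-80.5° Ω.
Step 4 — Source phasor: V = 28.3∠-90.0° V = 0 - j28.3 V.
Step 5 — Current: I = V / Z = 0.1685 - j0.0283 A = 0.1709∠-9.5° A.
Step 6 — Complex power: S = V·I* = 0.8009 - j4.77 VA.
Step 7 — Real power: P = Re(S) = 0.8009 W.
Step 8 — Reactive power: Q = Im(S) = -4.77 VAR.
Step 9 — Apparent power: |S| = 4.837 VA.
Step 10 — Power factor: PF = P/|S| = 0.1656 (leading).

(a) P = 0.8009 W  (b) Q = -4.77 VAR  (c) S = 4.837 VA  (d) PF = 0.1656 (leading)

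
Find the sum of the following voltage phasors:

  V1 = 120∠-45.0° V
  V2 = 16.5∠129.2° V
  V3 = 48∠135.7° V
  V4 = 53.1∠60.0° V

Step 1 — Convert each phasor to rectangular form:
  V1 = 120·(cos(-45.0°) + j·sin(-45.0°)) = 84.85 - j84.85 V
  V2 = 16.5·(cos(129.2°) + j·sin(129.2°)) = -10.43 + j12.79 V
  V3 = 48·(cos(135.7°) + j·sin(135.7°)) = -34.35 + j33.52 V
  V4 = 53.1·(cos(60.0°) + j·sin(60.0°)) = 26.55 + j45.99 V
Step 2 — Sum components: V_total = 66.62 + j7.444 V.
Step 3 — Convert to polar: |V_total| = 67.04 V, ∠V_total = 6.4°.

V_total = 67.04∠6.4° V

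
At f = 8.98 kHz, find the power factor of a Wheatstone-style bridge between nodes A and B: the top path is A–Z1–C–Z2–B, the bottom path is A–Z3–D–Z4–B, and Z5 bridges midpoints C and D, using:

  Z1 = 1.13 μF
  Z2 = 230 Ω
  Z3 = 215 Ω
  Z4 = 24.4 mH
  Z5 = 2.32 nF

Step 1 — Angular frequency: ω = 2π·f = 2π·8980 = 5.642e+04 rad/s.
Step 2 — Component impedances:
  Z1: Z = 1/(jωC) = -j/(ω·C) = 0 - j15.68 Ω
  Z2: Z = R = 230 Ω
  Z3: Z = R = 215 Ω
  Z4: Z = jωL = j·5.642e+04·0.0244 = 0 + j1377 Ω
  Z5: Z = 1/(jωC) = -j/(ω·C) = 0 - j7639 Ω
Step 3 — Bridge requires nodal analysis (the Z5 bridge couples midpoints C and D, so the two paths cannot be reduced to a simple series/parallel combination). Setting node B to ground and injecting 1 A at node A, the 3-node admittance system at A, C, D solves to V_A = Z_AB = 223.3 + j20.87 Ω = 224.3∠5.3° Ω.
Step 4 — Power factor: PF = cos(φ) = Re(Z)/|Z| = 223.334/224.307 = 0.9957.
Step 5 — Type: Im(Z) = 20.87 ⇒ lagging (phase φ = 5.3°).

PF = 0.9957 (lagging, φ = 5.3°)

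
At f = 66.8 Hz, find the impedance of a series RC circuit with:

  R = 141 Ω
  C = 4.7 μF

Step 1 — Angular frequency: ω = 2π·f = 2π·66.8 = 419.7 rad/s.
Step 2 — Component impedances:
  R: Z = R = 141 Ω
  C: Z = 1/(jωC) = -j/(ω·C) = 0 - j506.9 Ω
Step 3 — Series combination: Z_total = R + C = 141 - j506.9 Ω = 526.2∠-74.5° Ω.

Z = 141 - j506.9 Ω = 526.2∠-74.5° Ω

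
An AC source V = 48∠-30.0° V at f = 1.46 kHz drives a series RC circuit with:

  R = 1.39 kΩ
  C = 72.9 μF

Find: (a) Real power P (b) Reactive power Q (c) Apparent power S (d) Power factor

Step 1 — Angular frequency: ω = 2π·f = 2π·1460 = 9173 rad/s.
Step 2 — Component impedances:
  R: Z = R = 1390 Ω
  C: Z = 1/(jωC) = -j/(ω·C) = 0 - j1.495 Ω
Step 3 — Series combination: Z_total = R + C = 1390 - j1.495 Ω = 1390∠-0.1° Ω.
Step 4 — Source phasor: V = 48∠-30.0° V = 41.57 - j24 V.
Step 5 — Current: I = V / Z = 0.02992 - j0.01723 A = 0.03453∠-29.9° A.
Step 6 — Complex power: S = V·I* = 1.658 - j0.001783 VA.
Step 7 — Real power: P = Re(S) = 1.658 W.
Step 8 — Reactive power: Q = Im(S) = -0.001783 VAR.
Step 9 — Apparent power: |S| = 1.658 VA.
Step 10 — Power factor: PF = P/|S| = 1 (leading).

(a) P = 1.658 W  (b) Q = -0.001783 VAR  (c) S = 1.658 VA  (d) PF = 1 (leading)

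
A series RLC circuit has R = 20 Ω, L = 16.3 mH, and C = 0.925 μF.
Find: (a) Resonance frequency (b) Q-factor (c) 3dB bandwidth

Step 1 — Resonance condition Im(Z)=0 gives ω₀ = 1/√(LC).
Step 2 — ω₀ = 1/√(0.0163·9.25e-07) = 8144 rad/s.
Step 3 — f₀ = ω₀/(2π) = 1296 Hz.
Step 4 — Series Q: Q = ω₀L/R = 8144·0.0163/20 = 6.637.
Step 5 — 3dB bandwidth: Δω = ω₀/Q = 1227 rad/s; BW = Δω/(2π) = 195.3 Hz.

(a) f₀ = 1296 Hz  (b) Q = 6.637  (c) BW = 195.3 Hz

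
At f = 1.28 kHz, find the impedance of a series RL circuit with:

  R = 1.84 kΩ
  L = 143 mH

Step 1 — Angular frequency: ω = 2π·f = 2π·1280 = 8042 rad/s.
Step 2 — Component impedances:
  R: Z = R = 1840 Ω
  L: Z = jωL = j·8042·0.143 = 0 + j1150 Ω
Step 3 — Series combination: Z_total = R + L = 1840 + j1150 Ω = 2170∠32.0° Ω.

Z = 1840 + j1150 Ω = 2170∠32.0° Ω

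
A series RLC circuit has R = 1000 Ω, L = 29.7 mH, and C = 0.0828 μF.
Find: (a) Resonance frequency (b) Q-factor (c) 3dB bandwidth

Step 1 — Resonance condition Im(Z)=0 gives ω₀ = 1/√(LC).
Step 2 — ω₀ = 1/√(0.0297·8.28e-08) = 2.017e+04 rad/s.
Step 3 — f₀ = ω₀/(2π) = 3209 Hz.
Step 4 — Series Q: Q = ω₀L/R = 2.017e+04·0.0297/1000 = 0.5989.
Step 5 — 3dB bandwidth: Δω = ω₀/Q = 3.367e+04 rad/s; BW = Δω/(2π) = 5359 Hz.

(a) f₀ = 3209 Hz  (b) Q = 0.5989  (c) BW = 5359 Hz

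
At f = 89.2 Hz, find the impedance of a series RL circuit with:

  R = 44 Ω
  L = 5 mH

Step 1 — Angular frequency: ω = 2π·f = 2π·89.2 = 560.5 rad/s.
Step 2 — Component impedances:
  R: Z = R = 44 Ω
  L: Z = jωL = j·560.5·0.005 = 0 + j2.802 Ω
Step 3 — Series combination: Z_total = R + L = 44 + j2.802 Ω = 44.09∠3.6° Ω.

Z = 44 + j2.802 Ω = 44.09∠3.6° Ω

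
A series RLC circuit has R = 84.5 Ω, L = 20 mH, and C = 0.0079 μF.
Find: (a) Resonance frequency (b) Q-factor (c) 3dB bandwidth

Step 1 — Resonance: ω₀ = 1/√(LC) = 1/√(0.02·7.9e-09) = 7.956e+04 rad/s.
Step 2 — f₀ = ω₀/(2π) = 1.266e+04 Hz.
Step 3 — Series Q: Q = ω₀L/R = 7.956e+04·0.02/84.5 = 18.83.
Step 4 — Bandwidth: Δω = ω₀/Q = 4225 rad/s; BW = Δω/(2π) = 672.4 Hz.

(a) f₀ = 1.266e+04 Hz  (b) Q = 18.83  (c) BW = 672.4 Hz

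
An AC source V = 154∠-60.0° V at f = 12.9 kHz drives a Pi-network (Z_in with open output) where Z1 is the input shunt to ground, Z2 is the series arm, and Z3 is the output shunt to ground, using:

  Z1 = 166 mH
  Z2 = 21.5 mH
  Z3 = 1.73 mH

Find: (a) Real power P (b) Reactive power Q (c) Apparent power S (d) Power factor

Step 1 — Angular frequency: ω = 2π·f = 2π·1.29e+04 = 8.105e+04 rad/s.
Step 2 — Component impedances:
  Z1: Z = jωL = j·8.105e+04·0.166 = 0 + j1.345e+04 Ω
  Z2: Z = jωL = j·8.105e+04·0.0215 = 0 + j1743 Ω
  Z3: Z = jωL = j·8.105e+04·0.00173 = 0 + j140.2 Ω
Step 3 — With open output, the series arm Z2 and the output shunt Z3 appear in series to ground: Z2 + Z3 = 0 + j1883 Ω.
Step 4 — Parallel with input shunt Z1: Z_in = Z1 || (Z2 + Z3) = 0 + j1652 Ω = 1652∠90.0° Ω.
Step 5 — Source phasor: V = 154∠-60.0° V = 77 - j133.4 V.
Step 6 — Current: I = V / Z = -0.08074 - j0.04662 A = 0.09324∠-150.0° A.
Step 7 — Complex power: S = V·I* = 0 + j14.36 VA.
Step 8 — Real power: P = Re(S) = 0 W.
Step 9 — Reactive power: Q = Im(S) = 14.36 VAR.
Step 10 — Apparent power: |S| = 14.36 VA.
Step 11 — Power factor: PF = P/|S| = 0 (lagging).

(a) P = 0 W  (b) Q = 14.36 VAR  (c) S = 14.36 VA  (d) PF = 0 (lagging)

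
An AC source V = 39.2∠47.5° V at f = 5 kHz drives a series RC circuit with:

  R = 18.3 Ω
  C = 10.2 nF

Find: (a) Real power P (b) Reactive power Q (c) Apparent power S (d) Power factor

Step 1 — Angular frequency: ω = 2π·f = 2π·5000 = 3.142e+04 rad/s.
Step 2 — Component impedances:
  R: Z = R = 18.3 Ω
  C: Z = 1/(jωC) = -j/(ω·C) = 0 - j3121 Ω
Step 3 — Series combination: Z_total = R + C = 18.3 - j3121 Ω = 3121∠-89.7° Ω.
Step 4 — Source phasor: V = 39.2∠47.5° V = 26.48 + j28.9 V.
Step 5 — Current: I = V / Z = -0.009211 + j0.00854 A = 0.01256∠137.2° A.
Step 6 — Complex power: S = V·I* = 0.002887 - j0.4924 VA.
Step 7 — Real power: P = Re(S) = 0.002887 W.
Step 8 — Reactive power: Q = Im(S) = -0.4924 VAR.
Step 9 — Apparent power: |S| = 0.4924 VA.
Step 10 — Power factor: PF = P/|S| = 0.005864 (leading).

(a) P = 0.002887 W  (b) Q = -0.4924 VAR  (c) S = 0.4924 VA  (d) PF = 0.005864 (leading)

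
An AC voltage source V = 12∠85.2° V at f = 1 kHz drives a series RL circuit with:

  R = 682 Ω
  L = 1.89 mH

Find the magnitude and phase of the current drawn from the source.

Step 1 — Angular frequency: ω = 2π·f = 2π·1000 = 6283 rad/s.
Step 2 — Component impedances:
  R: Z = R = 682 Ω
  L: Z = jωL = j·6283·0.00189 = 0 + j11.88 Ω
Step 3 — Series combination: Z_total = R + L = 682 + j11.88 Ω = 682.1∠1.0° Ω.
Step 4 — Source phasor: V = 12∠85.2° V = 1.004 + j11.96 V.
Step 5 — Ohm's law: I = V / Z_total = (1.004 + j11.96) / (682 + j11.88) = 0.001777 + j0.0175 A.
Step 6 — Convert to polar: |I| = 0.01759 A, ∠I = 84.2°.

I = 0.01759∠84.2° A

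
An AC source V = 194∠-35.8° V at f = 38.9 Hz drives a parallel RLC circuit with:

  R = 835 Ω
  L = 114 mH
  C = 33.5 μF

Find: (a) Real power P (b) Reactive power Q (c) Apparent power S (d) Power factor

Step 1 — Angular frequency: ω = 2π·f = 2π·38.9 = 244.4 rad/s.
Step 2 — Component impedances:
  R: Z = R = 835 Ω
  L: Z = jωL = j·244.4·0.114 = 0 + j27.86 Ω
  C: Z = 1/(jωC) = -j/(ω·C) = 0 - j122.1 Ω
Step 3 — Parallel combination: 1/Z_total = 1/R + 1/L + 1/C; Z_total = 1.558 + j36.03 Ω = 36.07∠87.5° Ω.
Step 4 — Source phasor: V = 194∠-35.8° V = 157.3 - j113.5 V.
Step 5 — Current: I = V / Z = -2.955 - j4.495 A = 5.379∠-123.3° A.
Step 6 — Complex power: S = V·I* = 45.07 + j1043 VA.
Step 7 — Real power: P = Re(S) = 45.07 W.
Step 8 — Reactive power: Q = Im(S) = 1043 VAR.
Step 9 — Apparent power: |S| = 1044 VA.
Step 10 — Power factor: PF = P/|S| = 0.04319 (lagging).

(a) P = 45.07 W  (b) Q = 1043 VAR  (c) S = 1044 VA  (d) PF = 0.04319 (lagging)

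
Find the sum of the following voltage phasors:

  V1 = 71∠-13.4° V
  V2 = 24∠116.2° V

Step 1 — Convert each phasor to rectangular form:
  V1 = 71·(cos(-13.4°) + j·sin(-13.4°)) = 69.07 - j16.45 V
  V2 = 24·(cos(116.2°) + j·sin(116.2°)) = -10.6 + j21.53 V
Step 2 — Sum components: V_total = 58.47 + j5.08 V.
Step 3 — Convert to polar: |V_total| = 58.69 V, ∠V_total = 5.0°.

V_total = 58.69∠5.0° V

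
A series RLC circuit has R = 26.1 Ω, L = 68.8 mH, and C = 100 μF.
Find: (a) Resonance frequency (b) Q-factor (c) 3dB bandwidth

Step 1 — Resonance condition Im(Z)=0 gives ω₀ = 1/√(LC).
Step 2 — ω₀ = 1/√(0.0688·0.0001) = 381.2 rad/s.
Step 3 — f₀ = ω₀/(2π) = 60.68 Hz.
Step 4 — Series Q: Q = ω₀L/R = 381.2·0.0688/26.1 = 1.005.
Step 5 — 3dB bandwidth: Δω = ω₀/Q = 379.4 rad/s; BW = Δω/(2π) = 60.38 Hz.

(a) f₀ = 60.68 Hz  (b) Q = 1.005  (c) BW = 60.38 Hz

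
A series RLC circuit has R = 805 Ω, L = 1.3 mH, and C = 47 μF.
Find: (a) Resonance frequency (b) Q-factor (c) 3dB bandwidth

Step 1 — Resonance condition Im(Z)=0 gives ω₀ = 1/√(LC).
Step 2 — ω₀ = 1/√(0.0013·4.7e-05) = 4046 rad/s.
Step 3 — f₀ = ω₀/(2π) = 643.9 Hz.
Step 4 — Series Q: Q = ω₀L/R = 4046·0.0013/805 = 0.006533.
Step 5 — 3dB bandwidth: Δω = ω₀/Q = 6.192e+05 rad/s; BW = Δω/(2π) = 9.855e+04 Hz.

(a) f₀ = 643.9 Hz  (b) Q = 0.006533  (c) BW = 9.855e+04 Hz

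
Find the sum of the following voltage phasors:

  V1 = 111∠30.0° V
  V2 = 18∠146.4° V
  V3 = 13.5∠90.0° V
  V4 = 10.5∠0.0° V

Step 1 — Convert each phasor to rectangular form:
  V1 = 111·(cos(30.0°) + j·sin(30.0°)) = 96.13 + j55.5 V
  V2 = 18·(cos(146.4°) + j·sin(146.4°)) = -14.99 + j9.961 V
  V3 = 13.5·(cos(90.0°) + j·sin(90.0°)) = 0 + j13.5 V
  V4 = 10.5·(cos(0.0°) + j·sin(0.0°)) = 10.5 V
Step 2 — Sum components: V_total = 91.64 + j78.96 V.
Step 3 — Convert to polar: |V_total| = 121 V, ∠V_total = 40.8°.

V_total = 121∠40.8° V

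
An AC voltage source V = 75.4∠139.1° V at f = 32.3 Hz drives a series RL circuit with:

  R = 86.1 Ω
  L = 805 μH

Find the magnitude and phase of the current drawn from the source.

Step 1 — Angular frequency: ω = 2π·f = 2π·32.3 = 202.9 rad/s.
Step 2 — Component impedances:
  R: Z = R = 86.1 Ω
  L: Z = jωL = j·202.9·0.000805 = 0 + j0.1634 Ω
Step 3 — Series combination: Z_total = R + L = 86.1 + j0.1634 Ω = 86.1∠0.1° Ω.
Step 4 — Source phasor: V = 75.4∠139.1° V = -56.99 + j49.37 V.
Step 5 — Ohm's law: I = V / Z_total = (-56.99 + j49.37) / (86.1 + j0.1634) = -0.6608 + j0.5746 A.
Step 6 — Convert to polar: |I| = 0.8757 A, ∠I = 139.0°.

I = 0.8757∠139.0° A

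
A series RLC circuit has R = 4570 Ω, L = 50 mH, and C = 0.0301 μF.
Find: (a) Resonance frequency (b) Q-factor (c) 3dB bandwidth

Step 1 — Resonance: ω₀ = 1/√(LC) = 1/√(0.05·3.01e-08) = 2.578e+04 rad/s.
Step 2 — f₀ = ω₀/(2π) = 4103 Hz.
Step 3 — Series Q: Q = ω₀L/R = 2.578e+04·0.05/4570 = 0.282.
Step 4 — Bandwidth: Δω = ω₀/Q = 9.14e+04 rad/s; BW = Δω/(2π) = 1.455e+04 Hz.

(a) f₀ = 4103 Hz  (b) Q = 0.282  (c) BW = 1.455e+04 Hz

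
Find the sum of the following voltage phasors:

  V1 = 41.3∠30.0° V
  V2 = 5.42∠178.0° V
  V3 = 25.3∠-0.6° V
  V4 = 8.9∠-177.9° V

Step 1 — Convert each phasor to rectangular form:
  V1 = 41.3·(cos(30.0°) + j·sin(30.0°)) = 35.77 + j20.65 V
  V2 = 5.42·(cos(178.0°) + j·sin(178.0°)) = -5.417 + j0.1892 V
  V3 = 25.3·(cos(-0.6°) + j·sin(-0.6°)) = 25.3 - j0.2649 V
  V4 = 8.9·(cos(-177.9°) + j·sin(-177.9°)) = -8.894 - j0.3261 V
Step 2 — Sum components: V_total = 46.75 + j20.25 V.
Step 3 — Convert to polar: |V_total| = 50.95 V, ∠V_total = 23.4°.

V_total = 50.95∠23.4° V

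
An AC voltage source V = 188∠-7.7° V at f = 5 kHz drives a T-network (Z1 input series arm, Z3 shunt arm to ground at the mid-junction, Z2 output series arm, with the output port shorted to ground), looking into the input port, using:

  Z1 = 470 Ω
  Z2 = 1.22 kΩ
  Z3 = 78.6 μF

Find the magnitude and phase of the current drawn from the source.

Step 1 — Angular frequency: ω = 2π·f = 2π·5000 = 3.142e+04 rad/s.
Step 2 — Component impedances:
  Z1: Z = R = 470 Ω
  Z2: Z = R = 1220 Ω
  Z3: Z = 1/(jωC) = -j/(ω·C) = 0 - j0.405 Ω
Step 3 — With the output port shorted to ground, the output series arm Z2 runs from the junction to ground; the shunt arm Z3 also runs from the junction to ground. They appear in parallel: Z3 || Z2 = 0.0001344 - j0.405 Ω.
Step 4 — Series with input arm Z1: Z_in = Z1 + (Z3 || Z2) = 470 - j0.405 Ω = 470∠-0.0° Ω.
Step 5 — Source phasor: V = 188∠-7.7° V = 186.3 - j25.19 V.
Step 6 — Ohm's law: I = V / Z_total = (186.3 - j25.19) / (470 - j0.405) = 0.3964 - j0.05325 A.
Step 7 — Convert to polar: |I| = 0.4 A, ∠I = -7.7°.

I = 0.4∠-7.7° A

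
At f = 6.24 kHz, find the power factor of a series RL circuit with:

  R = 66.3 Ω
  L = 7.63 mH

Step 1 — Angular frequency: ω = 2π·f = 2π·6240 = 3.921e+04 rad/s.
Step 2 — Component impedances:
  R: Z = R = 66.3 Ω
  L: Z = jωL = j·3.921e+04·0.00763 = 0 + j299.1 Ω
Step 3 — Series combination: Z_total = R + L = 66.3 + j299.1 Ω = 306.4∠77.5° Ω.
Step 4 — Power factor: PF = cos(φ) = Re(Z)/|Z| = 66.3/306.4 = 0.2164.
Step 5 — Type: Im(Z) = 299.1 ⇒ lagging (phase φ = 77.5°).

PF = 0.2164 (lagging, φ = 77.5°)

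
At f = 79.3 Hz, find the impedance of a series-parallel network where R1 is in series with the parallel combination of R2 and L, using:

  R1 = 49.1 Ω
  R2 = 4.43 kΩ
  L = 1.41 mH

Step 1 — Angular frequency: ω = 2π·f = 2π·79.3 = 498.3 rad/s.
Step 2 — Component impedances:
  R1: Z = R = 49.1 Ω
  R2: Z = R = 4430 Ω
  L: Z = jωL = j·498.3·0.00141 = 0 + j0.7025 Ω
Step 3 — Parallel branch: R2 || L = 1/(1/R2 + 1/L) = 0.0001114 + j0.7025 Ω.
Step 4 — Series with R1: Z_total = R1 + (R2 || L) = 49.1 + j0.7025 Ω = 49.11∠0.8° Ω.

Z = 49.1 + j0.7025 Ω = 49.11∠0.8° Ω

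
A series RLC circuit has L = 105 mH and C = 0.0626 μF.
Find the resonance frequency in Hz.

Step 1 — Resonance condition Im(Z)=0 gives ω₀ = 1/√(LC).
Step 2 — ω₀ = 1/√(0.105·6.26e-08) = 1.233e+04 rad/s.
Step 3 — f₀ = ω₀/(2π) = 1963 Hz.

f₀ = 1963 Hz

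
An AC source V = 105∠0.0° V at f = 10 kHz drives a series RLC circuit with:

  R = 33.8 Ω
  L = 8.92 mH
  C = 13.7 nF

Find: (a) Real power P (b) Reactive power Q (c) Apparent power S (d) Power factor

Step 1 — Angular frequency: ω = 2π·f = 2π·1e+04 = 6.283e+04 rad/s.
Step 2 — Component impedances:
  R: Z = R = 33.8 Ω
  L: Z = jωL = j·6.283e+04·0.00892 = 0 + j560.5 Ω
  C: Z = 1/(jωC) = -j/(ω·C) = 0 - j1162 Ω
Step 3 — Series combination: Z_total = R + L + C = 33.8 - j601.3 Ω = 602.2∠-86.8° Ω.
Step 4 — Source phasor: V = 105∠0.0° V = 105 V.
Step 5 — Current: I = V / Z = 0.009786 + j0.1741 A = 0.1744∠86.8° A.
Step 6 — Complex power: S = V·I* = 1.028 - j18.28 VA.
Step 7 — Real power: P = Re(S) = 1.028 W.
Step 8 — Reactive power: Q = Im(S) = -18.28 VAR.
Step 9 — Apparent power: |S| = 18.31 VA.
Step 10 — Power factor: PF = P/|S| = 0.05613 (leading).

(a) P = 1.028 W  (b) Q = -18.28 VAR  (c) S = 18.31 VA  (d) PF = 0.05613 (leading)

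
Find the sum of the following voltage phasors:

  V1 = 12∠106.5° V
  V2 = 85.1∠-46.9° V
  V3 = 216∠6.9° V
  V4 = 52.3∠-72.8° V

Step 1 — Convert each phasor to rectangular form:
  V1 = 12·(cos(106.5°) + j·sin(106.5°)) = -3.408 + j11.51 V
  V2 = 85.1·(cos(-46.9°) + j·sin(-46.9°)) = 58.15 - j62.14 V
  V3 = 216·(cos(6.9°) + j·sin(6.9°)) = 214.4 + j25.95 V
  V4 = 52.3·(cos(-72.8°) + j·sin(-72.8°)) = 15.47 - j49.96 V
Step 2 — Sum components: V_total = 284.6 - j74.64 V.
Step 3 — Convert to polar: |V_total| = 294.3 V, ∠V_total = -14.7°.

V_total = 294.3∠-14.7° V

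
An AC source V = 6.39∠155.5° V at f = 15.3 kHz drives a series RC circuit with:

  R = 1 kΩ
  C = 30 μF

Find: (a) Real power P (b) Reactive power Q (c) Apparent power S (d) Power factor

Step 1 — Angular frequency: ω = 2π·f = 2π·1.53e+04 = 9.613e+04 rad/s.
Step 2 — Component impedances:
  R: Z = R = 1000 Ω
  C: Z = 1/(jωC) = -j/(ω·C) = 0 - j0.3467 Ω
Step 3 — Series combination: Z_total = R + C = 1000 - j0.3467 Ω = 1000∠-0.0° Ω.
Step 4 — Source phasor: V = 6.39∠155.5° V = -5.815 + j2.65 V.
Step 5 — Current: I = V / Z = -0.005816 + j0.002648 A = 0.00639∠155.5° A.
Step 6 — Complex power: S = V·I* = 0.04083 - j1.416e-05 VA.
Step 7 — Real power: P = Re(S) = 0.04083 W.
Step 8 — Reactive power: Q = Im(S) = -1.416e-05 VAR.
Step 9 — Apparent power: |S| = 0.04083 VA.
Step 10 — Power factor: PF = P/|S| = 1 (leading).

(a) P = 0.04083 W  (b) Q = -1.416e-05 VAR  (c) S = 0.04083 VA  (d) PF = 1 (leading)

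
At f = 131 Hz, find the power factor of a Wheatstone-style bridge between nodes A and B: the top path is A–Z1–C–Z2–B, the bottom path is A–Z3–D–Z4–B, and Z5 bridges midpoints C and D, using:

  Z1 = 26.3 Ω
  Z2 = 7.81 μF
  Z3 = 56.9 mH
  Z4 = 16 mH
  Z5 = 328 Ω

Step 1 — Angular frequency: ω = 2π·f = 2π·131 = 823.1 rad/s.
Step 2 — Component impedances:
  Z1: Z = R = 26.3 Ω
  Z2: Z = 1/(jωC) = -j/(ω·C) = 0 - j155.6 Ω
  Z3: Z = jωL = j·823.1·0.0569 = 0 + j46.83 Ω
  Z4: Z = jωL = j·823.1·0.016 = 0 + j13.17 Ω
  Z5: Z = R = 328 Ω
Step 3 — Bridge requires nodal analysis (the Z5 bridge couples midpoints C and D, so the two paths cannot be reduced to a simple series/parallel combination). Setting node B to ground and injecting 1 A at node A, the 3-node admittance system at A, C, D solves to V_A = Z_AB = 19.66 + j85.22 Ω = 87.46∠77.0° Ω.
Step 4 — Power factor: PF = cos(φ) = Re(Z)/|Z| = 19.66/87.46 = 0.2248.
Step 5 — Type: Im(Z) = 85.22 ⇒ lagging (phase φ = 77.0°).

PF = 0.2248 (lagging, φ = 77.0°)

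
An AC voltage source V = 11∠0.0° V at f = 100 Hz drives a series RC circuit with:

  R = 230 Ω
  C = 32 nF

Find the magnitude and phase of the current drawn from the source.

Step 1 — Angular frequency: ω = 2π·f = 2π·100 = 628.3 rad/s.
Step 2 — Component impedances:
  R: Z = R = 230 Ω
  C: Z = 1/(jωC) = -j/(ω·C) = 0 - j4.974e+04 Ω
Step 3 — Series combination: Z_total = R + C = 230 - j4.974e+04 Ω = 4.974e+04∠-89.7° Ω.
Step 4 — Source phasor: V = 11∠0.0° V = 11 V.
Step 5 — Ohm's law: I = V / Z_total = (11) / (230 - j4.974e+04) = 1.023e-06 + j0.0002212 A.
Step 6 — Convert to polar: |I| = 0.0002212 A, ∠I = 89.7°.

I = 0.0002212∠89.7° A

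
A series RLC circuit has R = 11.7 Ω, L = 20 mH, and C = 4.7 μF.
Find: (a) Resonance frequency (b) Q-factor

Step 1 — Resonance condition Im(Z)=0 gives ω₀ = 1/√(LC).
Step 2 — ω₀ = 1/√(0.02·4.7e-06) = 3262 rad/s.
Step 3 — f₀ = ω₀/(2π) = 519.1 Hz.
Step 4 — Series Q: Q = ω₀L/R = 3262·0.02/11.7 = 5.575.

(a) f₀ = 519.1 Hz  (b) Q = 5.575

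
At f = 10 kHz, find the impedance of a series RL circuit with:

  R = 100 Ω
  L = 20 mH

Step 1 — Angular frequency: ω = 2π·f = 2π·1e+04 = 6.283e+04 rad/s.
Step 2 — Component impedances:
  R: Z = R = 100 Ω
  L: Z = jωL = j·6.283e+04·0.02 = 0 + j1257 Ω
Step 3 — Series combination: Z_total = R + L = 100 + j1257 Ω = 1261∠85.5° Ω.

Z = 100 + j1257 Ω = 1261∠85.5° Ω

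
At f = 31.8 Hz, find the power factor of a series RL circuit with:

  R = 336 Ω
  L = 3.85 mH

Step 1 — Angular frequency: ω = 2π·f = 2π·31.8 = 199.8 rad/s.
Step 2 — Component impedances:
  R: Z = R = 336 Ω
  L: Z = jωL = j·199.8·0.00385 = 0 + j0.7693 Ω
Step 3 — Series combination: Z_total = R + L = 336 + j0.7693 Ω = 336∠0.1° Ω.
Step 4 — Power factor: PF = cos(φ) = Re(Z)/|Z| = 336/336 = 1.
Step 5 — Type: Im(Z) = 0.7693 ⇒ lagging (phase φ = 0.1°).

PF = 1 (lagging, φ = 0.1°)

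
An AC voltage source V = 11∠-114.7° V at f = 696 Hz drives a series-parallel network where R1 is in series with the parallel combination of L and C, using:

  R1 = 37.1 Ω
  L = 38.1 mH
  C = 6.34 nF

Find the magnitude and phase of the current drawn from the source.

Step 1 — Angular frequency: ω = 2π·f = 2π·696 = 4373 rad/s.
Step 2 — Component impedances:
  R1: Z = R = 37.1 Ω
  L: Z = jωL = j·4373·0.0381 = 0 + j166.6 Ω
  C: Z = 1/(jωC) = -j/(ω·C) = 0 - j3.607e+04 Ω
Step 3 — Parallel branch: L || C = 1/(1/L + 1/C) = 0 + j167.4 Ω.
Step 4 — Series with R1: Z_total = R1 + (L || C) = 37.1 + j167.4 Ω = 171.5∠77.5° Ω.
Step 5 — Source phasor: V = 11∠-114.7° V = -4.597 - j9.994 V.
Step 6 — Ohm's law: I = V / Z_total = (-4.597 - j9.994) / (37.1 + j167.4) = -0.06271 + j0.01356 A.
Step 7 — Convert to polar: |I| = 0.06416 A, ∠I = 167.8°.

I = 0.06416∠167.8° A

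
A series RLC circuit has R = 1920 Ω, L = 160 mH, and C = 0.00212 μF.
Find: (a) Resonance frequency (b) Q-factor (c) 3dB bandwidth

Step 1 — Resonance condition Im(Z)=0 gives ω₀ = 1/√(LC).
Step 2 — ω₀ = 1/√(0.16·2.12e-09) = 5.43e+04 rad/s.
Step 3 — f₀ = ω₀/(2π) = 8642 Hz.
Step 4 — Series Q: Q = ω₀L/R = 5.43e+04·0.16/1920 = 4.525.
Step 5 — 3dB bandwidth: Δω = ω₀/Q = 1.2e+04 rad/s; BW = Δω/(2π) = 1910 Hz.

(a) f₀ = 8642 Hz  (b) Q = 4.525  (c) BW = 1910 Hz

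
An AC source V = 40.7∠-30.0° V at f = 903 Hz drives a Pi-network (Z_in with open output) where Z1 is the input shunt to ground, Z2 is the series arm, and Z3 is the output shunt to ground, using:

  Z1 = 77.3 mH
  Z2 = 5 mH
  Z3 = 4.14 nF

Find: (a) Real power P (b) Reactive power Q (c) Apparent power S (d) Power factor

Step 1 — Angular frequency: ω = 2π·f = 2π·903 = 5674 rad/s.
Step 2 — Component impedances:
  Z1: Z = jωL = j·5674·0.0773 = 0 + j438.6 Ω
  Z2: Z = jωL = j·5674·0.005 = 0 + j28.37 Ω
  Z3: Z = 1/(jωC) = -j/(ω·C) = 0 - j4.257e+04 Ω
Step 3 — With open output, the series arm Z2 and the output shunt Z3 appear in series to ground: Z2 + Z3 = 0 - j4.254e+04 Ω.
Step 4 — Parallel with input shunt Z1: Z_in = Z1 || (Z2 + Z3) = 0 + j443.1 Ω = 443.1∠90.0° Ω.
Step 5 — Source phasor: V = 40.7∠-30.0° V = 35.25 - j20.35 V.
Step 6 — Current: I = V / Z = -0.04592 - j0.07954 A = 0.09184∠-120.0° A.
Step 7 — Complex power: S = V·I* = 0 + j3.738 VA.
Step 8 — Real power: P = Re(S) = 0 W.
Step 9 — Reactive power: Q = Im(S) = 3.738 VAR.
Step 10 — Apparent power: |S| = 3.738 VA.
Step 11 — Power factor: PF = P/|S| = 0 (lagging).

(a) P = 0 W  (b) Q = 3.738 VAR  (c) S = 3.738 VA  (d) PF = 0 (lagging)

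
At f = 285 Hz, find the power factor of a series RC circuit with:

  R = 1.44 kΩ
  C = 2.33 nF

Step 1 — Angular frequency: ω = 2π·f = 2π·285 = 1791 rad/s.
Step 2 — Component impedances:
  R: Z = R = 1440 Ω
  C: Z = 1/(jωC) = -j/(ω·C) = 0 - j2.397e+05 Ω
Step 3 — Series combination: Z_total = R + C = 1440 - j2.397e+05 Ω = 2.397e+05∠-89.7° Ω.
Step 4 — Power factor: PF = cos(φ) = Re(Z)/|Z| = 1440/2.397e+05 = 0.006008.
Step 5 — Type: Im(Z) = -2.397e+05 ⇒ leading (phase φ = -89.7°).

PF = 0.006008 (leading, φ = -89.7°)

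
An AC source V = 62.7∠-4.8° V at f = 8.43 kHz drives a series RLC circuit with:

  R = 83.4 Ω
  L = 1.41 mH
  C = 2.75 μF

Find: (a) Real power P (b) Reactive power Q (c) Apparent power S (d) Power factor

Step 1 — Angular frequency: ω = 2π·f = 2π·8430 = 5.297e+04 rad/s.
Step 2 — Component impedances:
  R: Z = R = 83.4 Ω
  L: Z = jωL = j·5.297e+04·0.00141 = 0 + j74.68 Ω
  C: Z = 1/(jωC) = -j/(ω·C) = 0 - j6.865 Ω
Step 3 — Series combination: Z_total = R + L + C = 83.4 + j67.82 Ω = 107.5∠39.1° Ω.
Step 4 — Source phasor: V = 62.7∠-4.8° V = 62.48 - j5.247 V.
Step 5 — Current: I = V / Z = 0.4202 - j0.4046 A = 0.5833∠-43.9° A.
Step 6 — Complex power: S = V·I* = 28.37 + j23.07 VA.
Step 7 — Real power: P = Re(S) = 28.37 W.
Step 8 — Reactive power: Q = Im(S) = 23.07 VAR.
Step 9 — Apparent power: |S| = 36.57 VA.
Step 10 — Power factor: PF = P/|S| = 0.7759 (lagging).

(a) P = 28.37 W  (b) Q = 23.07 VAR  (c) S = 36.57 VA  (d) PF = 0.7759 (lagging)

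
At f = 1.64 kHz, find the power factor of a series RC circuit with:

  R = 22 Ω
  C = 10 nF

Step 1 — Angular frequency: ω = 2π·f = 2π·1640 = 1.03e+04 rad/s.
Step 2 — Component impedances:
  R: Z = R = 22 Ω
  C: Z = 1/(jωC) = -j/(ω·C) = 0 - j9705 Ω
Step 3 — Series combination: Z_total = R + C = 22 - j9705 Ω = 9705∠-89.9° Ω.
Step 4 — Power factor: PF = cos(φ) = Re(Z)/|Z| = 22/9705 = 0.002267.
Step 5 — Type: Im(Z) = -9705 ⇒ leading (phase φ = -89.9°).

PF = 0.002267 (leading, φ = -89.9°)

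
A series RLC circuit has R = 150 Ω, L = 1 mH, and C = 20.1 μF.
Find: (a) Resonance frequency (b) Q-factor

Step 1 — Resonance condition Im(Z)=0 gives ω₀ = 1/√(LC).
Step 2 — ω₀ = 1/√(0.001·2.01e-05) = 7053 rad/s.
Step 3 — f₀ = ω₀/(2π) = 1123 Hz.
Step 4 — Series Q: Q = ω₀L/R = 7053·0.001/150 = 0.04702.

(a) f₀ = 1123 Hz  (b) Q = 0.04702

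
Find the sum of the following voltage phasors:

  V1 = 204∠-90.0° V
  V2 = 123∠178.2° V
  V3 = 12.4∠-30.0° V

Step 1 — Convert each phasor to rectangular form:
  V1 = 204·(cos(-90.0°) + j·sin(-90.0°)) = 0 - j204 V
  V2 = 123·(cos(178.2°) + j·sin(178.2°)) = -122.9 + j3.864 V
  V3 = 12.4·(cos(-30.0°) + j·sin(-30.0°)) = 10.74 - j6.2 V
Step 2 — Sum components: V_total = -112.2 - j206.3 V.
Step 3 — Convert to polar: |V_total| = 234.9 V, ∠V_total = -118.5°.

V_total = 234.9∠-118.5° V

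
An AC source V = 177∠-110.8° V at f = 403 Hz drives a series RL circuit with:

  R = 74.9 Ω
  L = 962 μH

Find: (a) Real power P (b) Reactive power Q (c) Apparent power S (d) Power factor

Step 1 — Angular frequency: ω = 2π·f = 2π·403 = 2532 rad/s.
Step 2 — Component impedances:
  R: Z = R = 74.9 Ω
  L: Z = jωL = j·2532·0.000962 = 0 + j2.436 Ω
Step 3 — Series combination: Z_total = R + L = 74.9 + j2.436 Ω = 74.94∠1.9° Ω.
Step 4 — Source phasor: V = 177∠-110.8° V = -62.85 - j165.5 V.
Step 5 — Current: I = V / Z = -0.9101 - j2.18 A = 2.362∠-112.7° A.
Step 6 — Complex power: S = V·I* = 417.8 + j13.59 VA.
Step 7 — Real power: P = Re(S) = 417.8 W.
Step 8 — Reactive power: Q = Im(S) = 13.59 VAR.
Step 9 — Apparent power: |S| = 418.1 VA.
Step 10 — Power factor: PF = P/|S| = 0.9995 (lagging).

(a) P = 417.8 W  (b) Q = 13.59 VAR  (c) S = 418.1 VA  (d) PF = 0.9995 (lagging)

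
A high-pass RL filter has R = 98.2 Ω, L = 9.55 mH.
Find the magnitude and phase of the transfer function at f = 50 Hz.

Step 1 — Angular frequency: ω = 2π·50 = 314.2 rad/s.
Step 2 — Transfer function: H(jω) = jωL/(R + jωL).
Step 3 — Numerator jωL = j·3; denominator R + jωL = 98.2 + j3.
Step 4 — H = 0.0009326 + j0.03052.
Step 5 — Magnitude: |H| = 0.03054 (-30.3 dB); phase: φ = 88.3°.

|H| = 0.03054 (-30.3 dB), φ = 88.3°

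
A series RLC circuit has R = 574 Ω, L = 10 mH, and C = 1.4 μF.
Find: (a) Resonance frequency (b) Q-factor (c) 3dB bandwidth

Step 1 — Resonance: ω₀ = 1/√(LC) = 1/√(0.01·1.4e-06) = 8452 rad/s.
Step 2 — f₀ = ω₀/(2π) = 1345 Hz.
Step 3 — Series Q: Q = ω₀L/R = 8452·0.01/574 = 0.1472.
Step 4 — Bandwidth: Δω = ω₀/Q = 5.74e+04 rad/s; BW = Δω/(2π) = 9135 Hz.

(a) f₀ = 1345 Hz  (b) Q = 0.1472  (c) BW = 9135 Hz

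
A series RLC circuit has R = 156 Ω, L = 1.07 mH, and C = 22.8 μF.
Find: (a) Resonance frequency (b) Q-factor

Step 1 — Resonance condition Im(Z)=0 gives ω₀ = 1/√(LC).
Step 2 — ω₀ = 1/√(0.00107·2.28e-05) = 6402 rad/s.
Step 3 — f₀ = ω₀/(2π) = 1019 Hz.
Step 4 — Series Q: Q = ω₀L/R = 6402·0.00107/156 = 0.04391.

(a) f₀ = 1019 Hz  (b) Q = 0.04391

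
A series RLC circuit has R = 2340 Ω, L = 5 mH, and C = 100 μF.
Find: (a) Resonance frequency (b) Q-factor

Step 1 — Resonance condition Im(Z)=0 gives ω₀ = 1/√(LC).
Step 2 — ω₀ = 1/√(0.005·0.0001) = 1414 rad/s.
Step 3 — f₀ = ω₀/(2π) = 225.1 Hz.
Step 4 — Series Q: Q = ω₀L/R = 1414·0.005/2340 = 0.003022.

(a) f₀ = 225.1 Hz  (b) Q = 0.003022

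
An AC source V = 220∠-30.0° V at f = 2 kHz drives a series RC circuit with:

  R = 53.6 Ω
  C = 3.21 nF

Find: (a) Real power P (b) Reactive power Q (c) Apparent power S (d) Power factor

Step 1 — Angular frequency: ω = 2π·f = 2π·2000 = 1.257e+04 rad/s.
Step 2 — Component impedances:
  R: Z = R = 53.6 Ω
  C: Z = 1/(jωC) = -j/(ω·C) = 0 - j2.479e+04 Ω
Step 3 — Series combination: Z_total = R + C = 53.6 - j2.479e+04 Ω = 2.479e+04∠-89.9° Ω.
Step 4 — Source phasor: V = 220∠-30.0° V = 190.5 - j110 V.
Step 5 — Current: I = V / Z = 0.004454 + j0.007676 A = 0.008874∠59.9° A.
Step 6 — Complex power: S = V·I* = 0.004221 - j1.952 VA.
Step 7 — Real power: P = Re(S) = 0.004221 W.
Step 8 — Reactive power: Q = Im(S) = -1.952 VAR.
Step 9 — Apparent power: |S| = 1.952 VA.
Step 10 — Power factor: PF = P/|S| = 0.002162 (leading).

(a) P = 0.004221 W  (b) Q = -1.952 VAR  (c) S = 1.952 VA  (d) PF = 0.002162 (leading)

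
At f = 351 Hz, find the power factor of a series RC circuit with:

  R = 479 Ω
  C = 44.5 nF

Step 1 — Angular frequency: ω = 2π·f = 2π·351 = 2205 rad/s.
Step 2 — Component impedances:
  R: Z = R = 479 Ω
  C: Z = 1/(jωC) = -j/(ω·C) = 0 - j1.019e+04 Ω
Step 3 — Series combination: Z_total = R + C = 479 - j1.019e+04 Ω = 1.02e+04∠-87.3° Ω.
Step 4 — Power factor: PF = cos(φ) = Re(Z)/|Z| = 479/1.02e+04 = 0.04696.
Step 5 — Type: Im(Z) = -1.019e+04 ⇒ leading (phase φ = -87.3°).

PF = 0.04696 (leading, φ = -87.3°)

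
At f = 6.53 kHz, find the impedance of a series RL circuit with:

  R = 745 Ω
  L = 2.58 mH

Step 1 — Angular frequency: ω = 2π·f = 2π·6530 = 4.103e+04 rad/s.
Step 2 — Component impedances:
  R: Z = R = 745 Ω
  L: Z = jωL = j·4.103e+04·0.00258 = 0 + j105.9 Ω
Step 3 — Series combination: Z_total = R + L = 745 + j105.9 Ω = 752.5∠8.1° Ω.

Z = 745 + j105.9 Ω = 752.5∠8.1° Ω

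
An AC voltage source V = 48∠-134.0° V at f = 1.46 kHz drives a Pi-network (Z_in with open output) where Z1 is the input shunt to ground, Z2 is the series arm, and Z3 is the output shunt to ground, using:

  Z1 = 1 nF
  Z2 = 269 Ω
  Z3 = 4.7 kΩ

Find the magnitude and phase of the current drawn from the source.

Step 1 — Angular frequency: ω = 2π·f = 2π·1460 = 9173 rad/s.
Step 2 — Component impedances:
  Z1: Z = 1/(jωC) = -j/(ω·C) = 0 - j1.09e+05 Ω
  Z2: Z = R = 269 Ω
  Z3: Z = R = 4700 Ω
Step 3 — With open output, the series arm Z2 and the output shunt Z3 appear in series to ground: Z2 + Z3 = 4969 Ω.
Step 4 — Parallel with input shunt Z1: Z_in = Z1 || (Z2 + Z3) = 4959 - j226 Ω = 4964∠-2.6° Ω.
Step 5 — Source phasor: V = 48∠-134.0° V = -33.34 - j34.53 V.
Step 6 — Ohm's law: I = V / Z_total = (-33.34 - j34.53) / (4959 - j226) = -0.006394 - j0.007255 A.
Step 7 — Convert to polar: |I| = 0.00967 A, ∠I = -131.4°.

I = 0.00967∠-131.4° A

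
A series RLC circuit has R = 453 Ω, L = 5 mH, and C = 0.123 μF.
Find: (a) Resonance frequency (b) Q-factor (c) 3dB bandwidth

Step 1 — Resonance: ω₀ = 1/√(LC) = 1/√(0.005·1.23e-07) = 4.032e+04 rad/s.
Step 2 — f₀ = ω₀/(2π) = 6418 Hz.
Step 3 — Series Q: Q = ω₀L/R = 4.032e+04·0.005/453 = 0.4451.
Step 4 — Bandwidth: Δω = ω₀/Q = 9.06e+04 rad/s; BW = Δω/(2π) = 1.442e+04 Hz.

(a) f₀ = 6418 Hz  (b) Q = 0.4451  (c) BW = 1.442e+04 Hz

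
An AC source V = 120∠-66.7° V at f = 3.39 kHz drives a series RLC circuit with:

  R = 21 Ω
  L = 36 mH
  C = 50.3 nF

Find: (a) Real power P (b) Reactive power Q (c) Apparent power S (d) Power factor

Step 1 — Angular frequency: ω = 2π·f = 2π·3390 = 2.13e+04 rad/s.
Step 2 — Component impedances:
  R: Z = R = 21 Ω
  L: Z = jωL = j·2.13e+04·0.036 = 0 + j766.8 Ω
  C: Z = 1/(jωC) = -j/(ω·C) = 0 - j933.4 Ω
Step 3 — Series combination: Z_total = R + L + C = 21 - j166.6 Ω = 167.9∠-82.8° Ω.
Step 4 — Source phasor: V = 120∠-66.7° V = 47.47 - j110.2 V.
Step 5 — Current: I = V / Z = 0.6867 + j0.1984 A = 0.7148∠16.1° A.
Step 6 — Complex power: S = V·I* = 10.73 - j85.1 VA.
Step 7 — Real power: P = Re(S) = 10.73 W.
Step 8 — Reactive power: Q = Im(S) = -85.1 VAR.
Step 9 — Apparent power: |S| = 85.77 VA.
Step 10 — Power factor: PF = P/|S| = 0.1251 (leading).

(a) P = 10.73 W  (b) Q = -85.1 VAR  (c) S = 85.77 VA  (d) PF = 0.1251 (leading)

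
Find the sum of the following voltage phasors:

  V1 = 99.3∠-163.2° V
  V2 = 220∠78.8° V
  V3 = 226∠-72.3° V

Step 1 — Convert each phasor to rectangular form:
  V1 = 99.3·(cos(-163.2°) + j·sin(-163.2°)) = -95.06 - j28.7 V
  V2 = 220·(cos(78.8°) + j·sin(78.8°)) = 42.73 + j215.8 V
  V3 = 226·(cos(-72.3°) + j·sin(-72.3°)) = 68.71 - j215.3 V
Step 2 — Sum components: V_total = 16.38 - j28.19 V.
Step 3 — Convert to polar: |V_total| = 32.61 V, ∠V_total = -59.8°.

V_total = 32.61∠-59.8° V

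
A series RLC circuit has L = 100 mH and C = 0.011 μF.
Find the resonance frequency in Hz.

Step 1 — Resonance condition Im(Z)=0 gives ω₀ = 1/√(LC).
Step 2 — ω₀ = 1/√(0.1·1.1e-08) = 3.015e+04 rad/s.
Step 3 — f₀ = ω₀/(2π) = 4799 Hz.

f₀ = 4799 Hz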